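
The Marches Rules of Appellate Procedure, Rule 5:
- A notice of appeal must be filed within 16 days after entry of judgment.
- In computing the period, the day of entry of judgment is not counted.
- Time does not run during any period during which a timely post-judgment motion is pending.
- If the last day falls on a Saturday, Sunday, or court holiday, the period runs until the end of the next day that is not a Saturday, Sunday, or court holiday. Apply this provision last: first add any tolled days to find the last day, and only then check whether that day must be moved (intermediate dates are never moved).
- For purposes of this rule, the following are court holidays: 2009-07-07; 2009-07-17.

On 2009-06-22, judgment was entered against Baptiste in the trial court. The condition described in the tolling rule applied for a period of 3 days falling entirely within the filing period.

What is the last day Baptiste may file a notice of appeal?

16 days after 2009-06-22 is July 8, 2009.
Tolling adds 3 days: July 8, 2009 + 3 days = July 11, 2009.
July 11, 2009 is Saturday; July 12, 2009 is Sunday. The next qualifying day is July 13, 2009.

July 13, 2009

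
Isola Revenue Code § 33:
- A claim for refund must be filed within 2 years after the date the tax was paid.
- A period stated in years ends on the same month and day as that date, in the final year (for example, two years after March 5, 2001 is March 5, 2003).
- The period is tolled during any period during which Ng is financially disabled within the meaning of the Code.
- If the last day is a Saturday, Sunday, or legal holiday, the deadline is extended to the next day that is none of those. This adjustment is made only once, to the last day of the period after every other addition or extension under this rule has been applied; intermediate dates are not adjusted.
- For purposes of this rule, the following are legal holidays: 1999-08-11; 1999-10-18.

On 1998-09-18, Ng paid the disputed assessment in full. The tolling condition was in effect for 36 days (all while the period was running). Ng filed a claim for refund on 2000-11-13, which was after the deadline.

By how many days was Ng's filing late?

2 years after 1998-09-18 is September 18, 2000.
Tolling adds 36 days: September 18, 2000 + 36 days = October 24, 2000.
October 24, 2000 is a Tuesday and not a legal holiday, so no extension applies.
The deadline is October 24, 2000; from October 24, 2000 to November 13, 2000 is 20 days.

20 days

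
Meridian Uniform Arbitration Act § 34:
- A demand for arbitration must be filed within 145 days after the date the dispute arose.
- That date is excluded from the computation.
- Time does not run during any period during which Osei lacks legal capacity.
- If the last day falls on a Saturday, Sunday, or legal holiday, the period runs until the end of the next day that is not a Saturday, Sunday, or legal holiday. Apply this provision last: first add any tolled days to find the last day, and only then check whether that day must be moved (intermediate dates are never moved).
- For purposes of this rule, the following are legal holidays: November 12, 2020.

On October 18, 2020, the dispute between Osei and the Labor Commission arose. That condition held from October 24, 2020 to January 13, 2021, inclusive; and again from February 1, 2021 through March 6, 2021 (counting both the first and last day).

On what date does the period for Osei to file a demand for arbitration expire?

145 days after October 18, 2020 is March 12, 2021.
From October 24, 2020 through January 13, 2021 inclusive is 82 days; tolling adds 82 days: March 12, 2021 + 82 days = June 2, 2021.
From February 1, 2021 through March 6, 2021 inclusive is 34 days; tolling adds 34 days: June 2, 2021 + 34 days = July 6, 2021.
July 6, 2021 is a Tuesday and not a legal holiday, so no extension applies.

July 6, 2021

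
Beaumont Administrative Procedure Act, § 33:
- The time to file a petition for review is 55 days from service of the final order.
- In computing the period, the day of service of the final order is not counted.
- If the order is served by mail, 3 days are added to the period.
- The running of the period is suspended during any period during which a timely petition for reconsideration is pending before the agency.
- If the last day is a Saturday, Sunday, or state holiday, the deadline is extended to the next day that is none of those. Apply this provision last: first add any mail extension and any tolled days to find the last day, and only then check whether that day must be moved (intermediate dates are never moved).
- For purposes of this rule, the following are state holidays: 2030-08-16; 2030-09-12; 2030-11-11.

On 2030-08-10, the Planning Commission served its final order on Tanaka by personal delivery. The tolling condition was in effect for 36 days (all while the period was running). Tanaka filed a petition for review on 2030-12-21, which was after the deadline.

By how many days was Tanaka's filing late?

55 days after 2030-08-10 is October 4, 2030.
Service was not by mail, so no mail extension applies.
Tolling adds 36 days: October 4, 2030 + 36 days = November 9, 2030.
November 9, 2030 is Saturday; November 10, 2030 is Sunday; November 11, 2030 is a listed holiday. The next qualifying day is November 12, 2030.
The deadline is November 12, 2030; from November 12, 2030 to December 21, 2030 is 39 days.

39 days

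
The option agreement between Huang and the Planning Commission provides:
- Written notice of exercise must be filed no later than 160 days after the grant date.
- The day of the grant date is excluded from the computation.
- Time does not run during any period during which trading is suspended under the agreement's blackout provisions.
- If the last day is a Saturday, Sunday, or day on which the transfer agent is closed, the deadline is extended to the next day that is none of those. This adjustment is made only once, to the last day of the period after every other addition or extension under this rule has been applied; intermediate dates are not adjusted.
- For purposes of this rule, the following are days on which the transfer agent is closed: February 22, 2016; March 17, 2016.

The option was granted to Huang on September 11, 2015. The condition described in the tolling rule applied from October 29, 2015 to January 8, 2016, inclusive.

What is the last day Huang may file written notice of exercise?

160 days after September 11, 2015 is February 18, 2016.
From October 29, 2015 through January 8, 2016 inclusive is 72 days; tolling adds 72 days: February 18, 2016 + 72 days = April 30, 2016.
April 30, 2016 is Saturday; May 1, 2016 is Sunday. The next qualifying day is May 2, 2016.

May 2, 2016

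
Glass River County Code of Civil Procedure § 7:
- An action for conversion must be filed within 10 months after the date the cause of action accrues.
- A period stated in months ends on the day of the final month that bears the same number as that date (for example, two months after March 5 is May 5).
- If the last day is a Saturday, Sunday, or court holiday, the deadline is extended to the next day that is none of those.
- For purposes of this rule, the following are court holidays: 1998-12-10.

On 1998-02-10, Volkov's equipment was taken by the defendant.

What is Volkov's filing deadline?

December 11, 1998

10 months after 1998-02-10 is December 10, 1998.
December 10, 1998 is a listed holiday. The next qualifying day is December 11, 1998.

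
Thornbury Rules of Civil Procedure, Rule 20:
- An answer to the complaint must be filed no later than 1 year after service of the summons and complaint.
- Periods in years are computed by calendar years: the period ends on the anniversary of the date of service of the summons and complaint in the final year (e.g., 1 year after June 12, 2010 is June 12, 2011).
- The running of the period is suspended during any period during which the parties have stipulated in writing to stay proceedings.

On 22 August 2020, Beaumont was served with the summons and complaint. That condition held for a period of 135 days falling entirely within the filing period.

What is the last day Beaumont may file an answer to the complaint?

January 4, 2022

1 year after 22 August 2020 is August 22, 2021.
Tolling adds 135 days: August 22, 2021 + 135 days = January 4, 2022.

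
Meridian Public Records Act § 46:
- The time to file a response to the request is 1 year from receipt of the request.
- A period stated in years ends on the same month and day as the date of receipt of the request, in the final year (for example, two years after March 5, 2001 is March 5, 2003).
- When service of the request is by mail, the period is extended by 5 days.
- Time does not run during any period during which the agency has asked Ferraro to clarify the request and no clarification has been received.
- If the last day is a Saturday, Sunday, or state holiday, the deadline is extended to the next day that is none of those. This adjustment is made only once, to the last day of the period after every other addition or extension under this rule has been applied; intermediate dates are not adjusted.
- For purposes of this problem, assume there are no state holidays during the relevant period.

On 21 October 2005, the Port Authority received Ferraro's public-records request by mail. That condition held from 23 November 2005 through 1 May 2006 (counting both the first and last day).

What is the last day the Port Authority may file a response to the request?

April 4, 2007

1 year after 21 October 2005 is October 21, 2006.
Service was by mail, adding 5 days: October 21, 2006 + 5 days = October 26, 2006.
From November 23, 2005 through May 1, 2006 inclusive is 160 days; tolling adds 160 days: October 26, 2006 + 160 days = April 4, 2007.
April 4, 2007 is a Wednesday and not a state holiday, so no extension applies.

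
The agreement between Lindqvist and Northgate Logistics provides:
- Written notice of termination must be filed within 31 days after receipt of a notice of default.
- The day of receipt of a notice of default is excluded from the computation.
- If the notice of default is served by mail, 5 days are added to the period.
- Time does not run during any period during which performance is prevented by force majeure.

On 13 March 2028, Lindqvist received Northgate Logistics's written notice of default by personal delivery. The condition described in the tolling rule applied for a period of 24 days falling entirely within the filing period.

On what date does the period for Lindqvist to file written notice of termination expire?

May 7, 2028

31 days after 13 March 2028 is April 13, 2028.
Service was not by mail, so no mail extension applies.
Tolling adds 24 days: April 13, 2028 + 24 days = May 7, 2028.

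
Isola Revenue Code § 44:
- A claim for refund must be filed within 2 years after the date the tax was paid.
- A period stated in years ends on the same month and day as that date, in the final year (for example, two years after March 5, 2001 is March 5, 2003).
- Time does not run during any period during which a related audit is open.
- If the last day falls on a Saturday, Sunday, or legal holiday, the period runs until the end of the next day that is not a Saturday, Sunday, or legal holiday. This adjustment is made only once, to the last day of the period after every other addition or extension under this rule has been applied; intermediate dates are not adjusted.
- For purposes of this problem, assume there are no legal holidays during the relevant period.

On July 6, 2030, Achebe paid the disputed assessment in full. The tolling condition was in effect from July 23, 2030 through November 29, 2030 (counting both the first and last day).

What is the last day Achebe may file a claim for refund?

2 years after July 6, 2030 is July 6, 2032.
From July 23, 2030 through November 29, 2030 inclusive is 130 days; tolling adds 130 days: July 6, 2032 + 130 days = November 13, 2032.
November 13, 2032 is Saturday; November 14, 2032 is Sunday. The next qualifying day is November 15, 2032.

November 15, 2032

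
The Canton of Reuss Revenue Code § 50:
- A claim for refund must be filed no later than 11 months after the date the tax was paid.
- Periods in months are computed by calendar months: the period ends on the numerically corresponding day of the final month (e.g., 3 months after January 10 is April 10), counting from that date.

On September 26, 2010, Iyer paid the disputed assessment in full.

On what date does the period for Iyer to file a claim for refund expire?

August 26, 2011

11 months after September 26, 2010 is August 26, 2011.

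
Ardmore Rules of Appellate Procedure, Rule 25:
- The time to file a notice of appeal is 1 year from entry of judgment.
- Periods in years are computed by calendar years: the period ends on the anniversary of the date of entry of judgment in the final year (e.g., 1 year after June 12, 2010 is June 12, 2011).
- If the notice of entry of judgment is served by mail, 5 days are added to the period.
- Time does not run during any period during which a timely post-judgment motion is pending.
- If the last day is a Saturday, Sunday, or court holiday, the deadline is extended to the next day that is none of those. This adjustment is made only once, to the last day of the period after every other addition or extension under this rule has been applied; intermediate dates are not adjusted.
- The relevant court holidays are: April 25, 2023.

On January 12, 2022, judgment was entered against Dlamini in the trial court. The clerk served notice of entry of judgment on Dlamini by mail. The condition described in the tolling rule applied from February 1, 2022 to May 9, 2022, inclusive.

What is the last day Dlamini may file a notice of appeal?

April 26, 2023

1 year after January 12, 2022 is January 12, 2023.
Service was by mail, adding 5 days: January 12, 2023 + 5 days = January 17, 2023.
From February 1, 2022 through May 9, 2022 inclusive is 98 days; tolling adds 98 days: January 17, 2023 + 98 days = April 25, 2023.
April 25, 2023 is a listed holiday. The next qualifying day is April 26, 2023.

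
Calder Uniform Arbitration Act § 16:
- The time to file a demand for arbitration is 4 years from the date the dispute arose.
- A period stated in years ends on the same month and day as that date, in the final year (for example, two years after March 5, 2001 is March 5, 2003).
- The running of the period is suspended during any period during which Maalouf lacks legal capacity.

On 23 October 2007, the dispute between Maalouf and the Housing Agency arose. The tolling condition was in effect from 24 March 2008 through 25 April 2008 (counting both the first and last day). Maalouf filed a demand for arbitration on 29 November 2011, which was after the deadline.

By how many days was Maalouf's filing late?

4 days

4 years after 23 October 2007 is October 23, 2011.
From March 24, 2008 through April 25, 2008 inclusive is 33 days; tolling adds 33 days: October 23, 2011 + 33 days = November 25, 2011.
The deadline is November 25, 2011; from November 25, 2011 to November 29, 2011 is 4 days.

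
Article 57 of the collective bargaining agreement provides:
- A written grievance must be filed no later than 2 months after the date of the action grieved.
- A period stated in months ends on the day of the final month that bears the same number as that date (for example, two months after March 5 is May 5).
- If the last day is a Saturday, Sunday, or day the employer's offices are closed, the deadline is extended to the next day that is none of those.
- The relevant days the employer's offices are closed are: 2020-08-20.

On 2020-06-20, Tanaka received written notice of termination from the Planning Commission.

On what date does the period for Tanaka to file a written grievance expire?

August 21, 2020

2 months after 2020-06-20 is August 20, 2020.
August 20, 2020 is a listed holiday. The next qualifying day is August 21, 2020.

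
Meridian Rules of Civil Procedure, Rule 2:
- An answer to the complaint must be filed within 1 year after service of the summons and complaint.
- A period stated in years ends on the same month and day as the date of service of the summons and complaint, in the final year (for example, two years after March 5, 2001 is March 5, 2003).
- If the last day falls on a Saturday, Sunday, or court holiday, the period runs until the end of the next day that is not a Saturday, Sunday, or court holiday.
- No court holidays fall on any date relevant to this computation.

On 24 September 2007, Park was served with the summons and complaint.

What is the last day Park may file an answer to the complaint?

September 24, 2008

1 year after 24 September 2007 is September 24, 2008.
September 24, 2008 is a Wednesday and not a court holiday, so no extension applies.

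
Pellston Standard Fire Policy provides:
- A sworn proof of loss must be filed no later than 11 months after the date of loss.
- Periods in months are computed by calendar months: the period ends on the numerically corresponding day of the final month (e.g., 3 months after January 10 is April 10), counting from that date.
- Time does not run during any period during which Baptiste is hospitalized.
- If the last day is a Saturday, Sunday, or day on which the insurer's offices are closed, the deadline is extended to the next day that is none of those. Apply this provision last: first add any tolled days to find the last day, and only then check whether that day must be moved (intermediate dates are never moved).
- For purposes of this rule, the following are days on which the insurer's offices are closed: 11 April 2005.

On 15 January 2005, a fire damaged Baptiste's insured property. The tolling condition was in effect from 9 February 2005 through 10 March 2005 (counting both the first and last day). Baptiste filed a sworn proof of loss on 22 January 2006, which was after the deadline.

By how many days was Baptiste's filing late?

11 months after 15 January 2005 is December 15, 2005.
From February 9, 2005 through March 10, 2005 inclusive is 30 days; tolling adds 30 days: December 15, 2005 + 30 days = January 14, 2006.
January 14, 2006 is Saturday; January 15, 2006 is Sunday. The next qualifying day is January 16, 2006.
The deadline is January 16, 2006; from January 16, 2006 to January 22, 2006 is 6 days.

6 days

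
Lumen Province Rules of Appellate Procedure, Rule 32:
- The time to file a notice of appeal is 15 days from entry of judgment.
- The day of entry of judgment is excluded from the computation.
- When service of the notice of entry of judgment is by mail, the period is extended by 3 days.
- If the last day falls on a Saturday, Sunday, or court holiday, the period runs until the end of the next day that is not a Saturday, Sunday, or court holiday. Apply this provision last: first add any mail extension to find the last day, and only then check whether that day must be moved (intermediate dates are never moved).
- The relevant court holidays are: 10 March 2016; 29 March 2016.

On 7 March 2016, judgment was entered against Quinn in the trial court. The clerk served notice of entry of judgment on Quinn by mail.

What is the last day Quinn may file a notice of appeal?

March 25, 2016

15 days after 7 March 2016 is March 22, 2016.
Service was by mail, adding 3 days: March 22, 2016 + 3 days = March 25, 2016.
March 25, 2016 is a Friday and not a court holiday, so no extension applies.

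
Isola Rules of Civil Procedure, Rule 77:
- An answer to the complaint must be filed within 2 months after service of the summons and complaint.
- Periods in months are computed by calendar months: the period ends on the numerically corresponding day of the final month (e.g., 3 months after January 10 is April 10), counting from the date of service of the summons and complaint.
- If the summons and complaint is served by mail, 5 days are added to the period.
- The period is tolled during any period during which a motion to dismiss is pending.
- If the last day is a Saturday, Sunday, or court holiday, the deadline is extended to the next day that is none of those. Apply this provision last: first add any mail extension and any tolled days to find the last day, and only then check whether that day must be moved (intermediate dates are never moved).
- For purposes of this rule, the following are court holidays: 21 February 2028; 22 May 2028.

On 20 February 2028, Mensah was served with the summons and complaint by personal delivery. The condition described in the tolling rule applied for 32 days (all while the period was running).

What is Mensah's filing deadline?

2 months after 20 February 2028 is April 20, 2028.
Service was not by mail, so no mail extension applies.
Tolling adds 32 days: April 20, 2028 + 32 days = May 22, 2028.
May 22, 2028 is a listed holiday. The next qualifying day is May 23, 2028.

May 23, 2028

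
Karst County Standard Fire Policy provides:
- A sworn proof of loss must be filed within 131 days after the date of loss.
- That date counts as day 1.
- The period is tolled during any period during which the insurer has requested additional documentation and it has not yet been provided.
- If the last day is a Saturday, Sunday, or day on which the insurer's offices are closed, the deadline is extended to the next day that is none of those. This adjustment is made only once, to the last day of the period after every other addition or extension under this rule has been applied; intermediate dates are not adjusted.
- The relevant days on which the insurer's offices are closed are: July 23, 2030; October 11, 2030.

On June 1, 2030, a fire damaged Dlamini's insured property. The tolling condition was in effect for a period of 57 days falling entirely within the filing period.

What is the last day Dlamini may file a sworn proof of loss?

Counting June 1, 2030 as day 1, day 131 is October 9, 2030.
Tolling adds 57 days: October 9, 2030 + 57 days = December 5, 2030.
December 5, 2030 is a Thursday and not a day on which the insurer's offices are closed, so no extension applies.

December 5, 2030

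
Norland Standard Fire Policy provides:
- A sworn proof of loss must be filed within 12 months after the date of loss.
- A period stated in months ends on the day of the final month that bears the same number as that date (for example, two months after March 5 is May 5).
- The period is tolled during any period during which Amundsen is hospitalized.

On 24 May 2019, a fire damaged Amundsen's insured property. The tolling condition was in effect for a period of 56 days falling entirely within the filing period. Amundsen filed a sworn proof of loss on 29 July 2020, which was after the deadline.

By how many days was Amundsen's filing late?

12 months after 24 May 2019 is May 24, 2020.
Tolling adds 56 days: May 24, 2020 + 56 days = July 19, 2020.
The deadline is July 19, 2020; from July 19, 2020 to July 29, 2020 is 10 days.

10 days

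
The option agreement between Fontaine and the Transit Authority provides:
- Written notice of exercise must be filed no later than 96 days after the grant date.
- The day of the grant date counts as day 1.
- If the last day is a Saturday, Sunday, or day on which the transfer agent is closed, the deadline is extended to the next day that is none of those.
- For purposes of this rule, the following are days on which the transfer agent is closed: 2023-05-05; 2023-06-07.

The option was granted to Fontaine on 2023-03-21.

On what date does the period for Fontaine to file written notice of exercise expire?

June 26, 2023

Counting 2023-03-21 as day 1, day 96 is June 24, 2023.
June 24, 2023 is Saturday; June 25, 2023 is Sunday. The next qualifying day is June 26, 2023.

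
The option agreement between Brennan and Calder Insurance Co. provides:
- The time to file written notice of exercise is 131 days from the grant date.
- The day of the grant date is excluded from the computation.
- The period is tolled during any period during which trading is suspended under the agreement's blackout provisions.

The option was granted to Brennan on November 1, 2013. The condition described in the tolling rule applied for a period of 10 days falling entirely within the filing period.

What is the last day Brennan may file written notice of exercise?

March 22, 2014

131 days after November 1, 2013 is March 12, 2014.
Tolling adds 10 days: March 12, 2014 + 10 days = March 22, 2014.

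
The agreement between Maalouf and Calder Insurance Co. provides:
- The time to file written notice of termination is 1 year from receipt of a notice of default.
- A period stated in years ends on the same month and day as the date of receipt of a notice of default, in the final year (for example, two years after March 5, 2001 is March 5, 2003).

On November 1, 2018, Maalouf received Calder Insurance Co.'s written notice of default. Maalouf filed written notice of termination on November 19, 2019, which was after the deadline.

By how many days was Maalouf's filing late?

1 year after November 1, 2018 is November 1, 2019.
The deadline is November 1, 2019; from November 1, 2019 to November 19, 2019 is 18 days.

18 days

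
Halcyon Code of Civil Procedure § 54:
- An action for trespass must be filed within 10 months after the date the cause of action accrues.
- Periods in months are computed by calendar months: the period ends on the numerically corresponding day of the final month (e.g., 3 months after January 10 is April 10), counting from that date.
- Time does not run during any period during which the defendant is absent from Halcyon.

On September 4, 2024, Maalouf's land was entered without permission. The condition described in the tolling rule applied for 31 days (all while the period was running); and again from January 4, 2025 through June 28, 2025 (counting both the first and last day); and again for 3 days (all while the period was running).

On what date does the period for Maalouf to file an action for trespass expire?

January 30, 2026

10 months after September 4, 2024 is July 4, 2025.
Tolling adds 31 days: July 4, 2025 + 31 days = August 4, 2025.
From January 4, 2025 through June 28, 2025 inclusive is 176 days; tolling adds 176 days: August 4, 2025 + 176 days = January 27, 2026.
Tolling adds 3 days: January 27, 2026 + 3 days = January 30, 2026.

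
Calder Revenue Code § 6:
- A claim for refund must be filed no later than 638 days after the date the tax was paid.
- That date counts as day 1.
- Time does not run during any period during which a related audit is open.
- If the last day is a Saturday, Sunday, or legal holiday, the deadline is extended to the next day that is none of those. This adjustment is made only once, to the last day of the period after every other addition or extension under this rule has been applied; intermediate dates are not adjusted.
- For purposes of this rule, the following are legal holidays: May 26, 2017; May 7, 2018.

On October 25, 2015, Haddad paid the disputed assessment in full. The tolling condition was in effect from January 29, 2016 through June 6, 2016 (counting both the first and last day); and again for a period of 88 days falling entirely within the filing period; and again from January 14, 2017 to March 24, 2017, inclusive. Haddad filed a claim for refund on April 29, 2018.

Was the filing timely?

Yes

Counting October 25, 2015 as day 1, day 638 is July 23, 2017.
From January 29, 2016 through June 6, 2016 inclusive is 130 days; tolling adds 130 days: July 23, 2017 + 130 days = November 30, 2017.
Tolling adds 88 days: November 30, 2017 + 88 days = February 26, 2018.
From January 14, 2017 through March 24, 2017 inclusive is 70 days; tolling adds 70 days: February 26, 2018 + 70 days = May 7, 2018.
May 7, 2018 is a listed holiday. The next qualifying day is May 8, 2018.
The deadline is May 8, 2018; the filing on April 29, 2018 is on or before that date.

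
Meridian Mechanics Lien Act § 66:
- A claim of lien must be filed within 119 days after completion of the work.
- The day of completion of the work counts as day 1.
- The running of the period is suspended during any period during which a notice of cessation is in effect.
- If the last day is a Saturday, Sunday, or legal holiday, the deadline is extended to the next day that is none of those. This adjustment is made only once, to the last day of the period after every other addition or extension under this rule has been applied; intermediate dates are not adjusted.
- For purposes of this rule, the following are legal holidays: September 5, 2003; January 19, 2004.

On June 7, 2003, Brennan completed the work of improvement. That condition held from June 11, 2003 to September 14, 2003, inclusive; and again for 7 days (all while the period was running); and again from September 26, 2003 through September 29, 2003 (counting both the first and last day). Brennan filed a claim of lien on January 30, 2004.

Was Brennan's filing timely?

Counting June 7, 2003 as day 1, day 119 is October 3, 2003.
From June 11, 2003 through September 14, 2003 inclusive is 96 days; tolling adds 96 days: October 3, 2003 + 96 days = January 7, 2004.
Tolling adds 7 days: January 7, 2004 + 7 days = January 14, 2004.
From September 26, 2003 through September 29, 2003 inclusive is 4 days; tolling adds 4 days: January 14, 2004 + 4 days = January 18, 2004.
January 18, 2004 is Sunday; January 19, 2004 is a listed holiday. The next qualifying day is January 20, 2004.
The deadline is January 20, 2004; the filing on January 30, 2004 is after that date.

No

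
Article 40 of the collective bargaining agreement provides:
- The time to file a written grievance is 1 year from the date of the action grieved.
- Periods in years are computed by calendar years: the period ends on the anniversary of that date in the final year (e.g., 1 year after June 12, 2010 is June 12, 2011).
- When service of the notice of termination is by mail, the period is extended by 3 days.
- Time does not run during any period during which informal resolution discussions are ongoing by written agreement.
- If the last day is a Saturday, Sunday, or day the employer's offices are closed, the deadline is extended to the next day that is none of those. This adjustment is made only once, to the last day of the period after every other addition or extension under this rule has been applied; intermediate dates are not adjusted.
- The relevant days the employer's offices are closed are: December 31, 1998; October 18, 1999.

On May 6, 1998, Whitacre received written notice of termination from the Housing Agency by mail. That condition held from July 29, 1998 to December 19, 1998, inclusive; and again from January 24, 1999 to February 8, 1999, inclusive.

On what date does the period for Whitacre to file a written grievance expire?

1 year after May 6, 1998 is May 6, 1999.
Service was by mail, adding 3 days: May 6, 1999 + 3 days = May 9, 1999.
From July 29, 1998 through December 19, 1998 inclusive is 144 days; tolling adds 144 days: May 9, 1999 + 144 days = September 30, 1999.
From January 24, 1999 through February 8, 1999 inclusive is 16 days; tolling adds 16 days: September 30, 1999 + 16 days = October 16, 1999.
October 16, 1999 is Saturday; October 17, 1999 is Sunday; October 18, 1999 is a listed holiday. The next qualifying day is October 19, 1999.

October 19, 1999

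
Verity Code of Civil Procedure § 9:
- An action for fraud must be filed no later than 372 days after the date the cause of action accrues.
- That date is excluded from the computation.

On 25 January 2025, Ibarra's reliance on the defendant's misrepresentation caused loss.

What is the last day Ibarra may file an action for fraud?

372 days after 25 January 2025 is February 1, 2026.

February 1, 2026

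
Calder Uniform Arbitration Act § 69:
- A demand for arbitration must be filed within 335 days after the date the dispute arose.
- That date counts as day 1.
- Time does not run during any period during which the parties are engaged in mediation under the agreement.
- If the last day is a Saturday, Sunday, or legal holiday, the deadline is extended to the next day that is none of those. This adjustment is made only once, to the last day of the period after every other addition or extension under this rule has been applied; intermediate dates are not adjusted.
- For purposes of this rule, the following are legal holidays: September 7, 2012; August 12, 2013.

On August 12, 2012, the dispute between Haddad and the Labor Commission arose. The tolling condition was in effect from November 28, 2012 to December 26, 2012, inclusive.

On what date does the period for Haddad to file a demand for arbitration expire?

August 13, 2013

Counting August 12, 2012 as day 1, day 335 is July 12, 2013.
From November 28, 2012 through December 26, 2012 inclusive is 29 days; tolling adds 29 days: July 12, 2013 + 29 days = August 10, 2013.
August 10, 2013 is Saturday; August 11, 2013 is Sunday; August 12, 2013 is a listed holiday. The next qualifying day is August 13, 2013.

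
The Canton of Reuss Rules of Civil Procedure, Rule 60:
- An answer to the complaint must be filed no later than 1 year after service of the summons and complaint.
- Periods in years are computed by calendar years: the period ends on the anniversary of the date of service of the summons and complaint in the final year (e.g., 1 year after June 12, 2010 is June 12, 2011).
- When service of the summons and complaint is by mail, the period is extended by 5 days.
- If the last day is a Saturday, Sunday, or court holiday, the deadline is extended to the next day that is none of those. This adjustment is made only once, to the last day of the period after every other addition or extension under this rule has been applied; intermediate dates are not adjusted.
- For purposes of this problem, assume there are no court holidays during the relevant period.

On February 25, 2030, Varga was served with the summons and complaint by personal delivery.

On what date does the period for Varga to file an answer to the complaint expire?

February 25, 2031

1 year after February 25, 2030 is February 25, 2031.
Service was not by mail, so no mail extension applies.
February 25, 2031 is a Tuesday and not a court holiday, so no extension applies.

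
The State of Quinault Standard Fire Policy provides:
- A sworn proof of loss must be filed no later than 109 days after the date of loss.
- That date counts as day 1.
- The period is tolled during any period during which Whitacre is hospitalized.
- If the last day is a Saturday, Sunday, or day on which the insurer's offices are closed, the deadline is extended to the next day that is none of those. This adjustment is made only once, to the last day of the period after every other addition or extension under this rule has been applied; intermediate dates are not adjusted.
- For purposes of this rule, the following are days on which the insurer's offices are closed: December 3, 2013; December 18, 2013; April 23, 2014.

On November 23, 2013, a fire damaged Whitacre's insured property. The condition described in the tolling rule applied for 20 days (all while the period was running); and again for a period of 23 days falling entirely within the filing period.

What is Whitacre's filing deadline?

April 24, 2014

Counting November 23, 2013 as day 1, day 109 is March 11, 2014.
Tolling adds 20 days: March 11, 2014 + 20 days = March 31, 2014.
Tolling adds 23 days: March 31, 2014 + 23 days = April 23, 2014.
April 23, 2014 is a listed holiday. The next qualifying day is April 24, 2014.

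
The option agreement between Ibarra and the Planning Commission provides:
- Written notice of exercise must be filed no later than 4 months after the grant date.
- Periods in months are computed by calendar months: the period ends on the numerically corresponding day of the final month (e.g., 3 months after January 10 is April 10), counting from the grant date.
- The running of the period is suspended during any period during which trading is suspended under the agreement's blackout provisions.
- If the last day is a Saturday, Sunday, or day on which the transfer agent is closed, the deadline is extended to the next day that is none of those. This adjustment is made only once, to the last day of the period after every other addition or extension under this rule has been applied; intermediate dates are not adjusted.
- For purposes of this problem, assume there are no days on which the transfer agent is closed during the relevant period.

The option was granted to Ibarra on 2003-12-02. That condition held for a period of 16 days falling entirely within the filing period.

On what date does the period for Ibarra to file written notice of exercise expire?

April 19, 2004

4 months after 2003-12-02 is April 2, 2004.
Tolling adds 16 days: April 2, 2004 + 16 days = April 18, 2004.
April 18, 2004 is Sunday. The next qualifying day is April 19, 2004.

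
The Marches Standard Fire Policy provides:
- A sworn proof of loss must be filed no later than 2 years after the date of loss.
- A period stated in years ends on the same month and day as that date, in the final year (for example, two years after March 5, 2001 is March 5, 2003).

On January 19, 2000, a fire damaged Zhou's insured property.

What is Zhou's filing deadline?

January 19, 2002

2 years after January 19, 2000 is January 19, 2002.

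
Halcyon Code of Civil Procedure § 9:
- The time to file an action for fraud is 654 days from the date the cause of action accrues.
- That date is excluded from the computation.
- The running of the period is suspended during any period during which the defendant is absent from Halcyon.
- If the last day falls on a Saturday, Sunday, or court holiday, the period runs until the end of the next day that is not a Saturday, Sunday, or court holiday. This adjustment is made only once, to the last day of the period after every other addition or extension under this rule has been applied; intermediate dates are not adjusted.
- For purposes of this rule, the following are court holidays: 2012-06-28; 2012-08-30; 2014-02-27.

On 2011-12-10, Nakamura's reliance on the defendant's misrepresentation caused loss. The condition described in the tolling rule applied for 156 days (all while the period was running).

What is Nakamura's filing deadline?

654 days after 2011-12-10 is September 24, 2013.
Tolling adds 156 days: September 24, 2013 + 156 days = February 27, 2014.
February 27, 2014 is a listed holiday. The next qualifying day is February 28, 2014.

February 28, 2014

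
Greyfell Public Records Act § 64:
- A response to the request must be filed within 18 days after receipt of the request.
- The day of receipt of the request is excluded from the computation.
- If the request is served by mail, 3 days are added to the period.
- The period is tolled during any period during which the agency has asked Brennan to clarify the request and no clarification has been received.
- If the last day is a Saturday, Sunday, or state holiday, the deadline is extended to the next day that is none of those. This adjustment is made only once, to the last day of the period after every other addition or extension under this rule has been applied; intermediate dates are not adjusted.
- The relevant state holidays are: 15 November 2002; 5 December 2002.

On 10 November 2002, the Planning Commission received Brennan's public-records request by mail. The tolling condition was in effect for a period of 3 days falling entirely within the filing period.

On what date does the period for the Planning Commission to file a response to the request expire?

December 4, 2002

18 days after 10 November 2002 is November 28, 2002.
Service was by mail, adding 3 days: November 28, 2002 + 3 days = December 1, 2002.
Tolling adds 3 days: December 1, 2002 + 3 days = December 4, 2002.
December 4, 2002 is a Wednesday and not a state holiday, so no extension applies.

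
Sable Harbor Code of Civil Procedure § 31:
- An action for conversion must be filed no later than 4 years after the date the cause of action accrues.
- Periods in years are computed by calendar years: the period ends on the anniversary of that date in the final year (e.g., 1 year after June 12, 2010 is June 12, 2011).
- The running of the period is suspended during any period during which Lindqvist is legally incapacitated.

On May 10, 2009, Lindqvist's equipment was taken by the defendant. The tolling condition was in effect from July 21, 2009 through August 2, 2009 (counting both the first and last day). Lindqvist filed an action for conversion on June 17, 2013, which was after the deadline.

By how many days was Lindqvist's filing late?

4 years after May 10, 2009 is May 10, 2013.
From July 21, 2009 through August 2, 2009 inclusive is 13 days; tolling adds 13 days: May 10, 2013 + 13 days = May 23, 2013.
The deadline is May 23, 2013; from May 23, 2013 to June 17, 2013 is 25 days.

25 days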